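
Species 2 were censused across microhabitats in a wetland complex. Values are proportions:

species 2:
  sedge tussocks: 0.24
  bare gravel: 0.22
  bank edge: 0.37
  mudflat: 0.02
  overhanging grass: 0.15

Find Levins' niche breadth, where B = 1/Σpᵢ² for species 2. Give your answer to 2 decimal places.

Σpᵢ² = 0.24² + 0.22² + 0.37² + 0.02² + 0.15² = 0.0576 + 0.0484 + 0.1369 + 0.0004 + 0.0225 = 0.2658
B = 1 / 0.2658 = 3.7622

3.76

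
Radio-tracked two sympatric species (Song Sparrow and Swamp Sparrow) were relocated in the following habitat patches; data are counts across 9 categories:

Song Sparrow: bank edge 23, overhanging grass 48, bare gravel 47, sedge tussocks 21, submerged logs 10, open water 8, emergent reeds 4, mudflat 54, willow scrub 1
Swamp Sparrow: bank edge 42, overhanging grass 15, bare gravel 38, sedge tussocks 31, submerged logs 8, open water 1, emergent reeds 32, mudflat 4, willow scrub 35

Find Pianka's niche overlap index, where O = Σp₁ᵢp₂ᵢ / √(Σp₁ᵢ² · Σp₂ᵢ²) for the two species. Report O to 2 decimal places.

0.60

Proportions for Song Sparrow (n=216): 23/216=0.1065, 48/216=0.2222, 47/216=0.2176, 21/216=0.0972, 10/216=0.0463, 8/216=0.0370, 4/216=0.0185, 54/216=0.2500, 1/216=0.0046
Proportions for Swamp Sparrow (n=206): 42/206=0.2039, 15/206=0.0728, 38/206=0.1845, 31/206=0.1505, 8/206=0.0388, 1/206=0.0049, 32/206=0.1553, 4/206=0.0194, 35/206=0.1699
Σ p₁ᵢp₂ᵢ = 0.021715 + 0.016176 + 0.040147 + 0.014629 + 0.001796 + 0.000181 + 0.002873 + 0.004850 + 0.000782 = 0.103149
Σp_1ᵢ² = 0.1065² + 0.2222² + 0.2176² + 0.0972² + 0.0463² + 0.0370² + 0.0185² + 0.2500² + 0.0046² = 0.011342 + 0.049373 + 0.047350 + 0.009448 + 0.002144 + 0.001369 + 0.000342 + 0.062500 + 0.000021 = 0.183889
Σp_2ᵢ² = 0.2039² + 0.0728² + 0.1845² + 0.1505² + 0.0388² + 0.0049² + 0.1553² + 0.0194² + 0.1699² = 0.041575 + 0.005300 + 0.034040 + 0.022650 + 0.001505 + 0.000024 + 0.024118 + 0.000376 + 0.028866 = 0.158454
O = 0.103149 / √(0.183889 × 0.158454) = 0.103149 / 0.1706984 = 0.6043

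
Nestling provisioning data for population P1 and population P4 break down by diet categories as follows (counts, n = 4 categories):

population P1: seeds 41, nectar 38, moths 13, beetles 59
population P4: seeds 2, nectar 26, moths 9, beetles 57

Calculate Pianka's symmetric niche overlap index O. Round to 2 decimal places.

Proportions for population P1 (n=151): 41/151=0.2715, 38/151=0.2517, 13/151=0.0861, 59/151=0.3907
Proportions for population P4 (n=94): 2/94=0.0213, 26/94=0.2766, 9/94=0.0957, 57/94=0.6064
Σ p₁ᵢp₂ᵢ = 0.005783 + 0.069620 + 0.008240 + 0.236920 = 0.320563
Σp_1ᵢ² = 0.2715² + 0.2517² + 0.0861² + 0.3907² = 0.073712 + 0.063353 + 0.007413 + 0.152646 = 0.297124
Σp_2ᵢ² = 0.0213² + 0.2766² + 0.0957² + 0.6064² = 0.000454 + 0.076508 + 0.009158 + 0.367721 = 0.453841
O = 0.320563 / √(0.297124 × 0.453841) = 0.320563 / 0.3672153 = 0.8730

0.87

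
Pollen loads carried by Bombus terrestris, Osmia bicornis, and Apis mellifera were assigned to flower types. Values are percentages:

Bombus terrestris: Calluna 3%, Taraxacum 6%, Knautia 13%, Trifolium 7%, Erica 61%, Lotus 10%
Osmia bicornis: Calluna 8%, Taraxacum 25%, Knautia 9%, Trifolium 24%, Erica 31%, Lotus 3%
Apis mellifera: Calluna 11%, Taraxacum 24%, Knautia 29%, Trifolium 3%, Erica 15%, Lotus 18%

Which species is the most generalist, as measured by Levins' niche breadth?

Convert percentages to proportions (divide by 100).
Σp_terrᵢ² = 0.03² + 0.06² + 0.13² + 0.07² + 0.61² + 0.10² = 0.0009 + 0.0036 + 0.0169 + 0.0049 + 0.3721 + 0.0100 = 0.4084
B_terr = 1 / 0.4084 = 2.4486
Σp_bicoᵢ² = 0.08² + 0.25² + 0.09² + 0.24² + 0.31² + 0.03² = 0.0064 + 0.0625 + 0.0081 + 0.0576 + 0.0961 + 0.0009 = 0.2316
B_bico = 1 / 0.2316 = 4.3178
Σp_mellᵢ² = 0.11² + 0.24² + 0.29² + 0.03² + 0.15² + 0.18² = 0.0121 + 0.0576 + 0.0841 + 0.0009 + 0.0225 + 0.0324 = 0.2096
B_mell = 1 / 0.2096 = 4.7710
Highest B → broadest niche (most generalist): Apis mellifera (B = 4.77).

Apis mellifera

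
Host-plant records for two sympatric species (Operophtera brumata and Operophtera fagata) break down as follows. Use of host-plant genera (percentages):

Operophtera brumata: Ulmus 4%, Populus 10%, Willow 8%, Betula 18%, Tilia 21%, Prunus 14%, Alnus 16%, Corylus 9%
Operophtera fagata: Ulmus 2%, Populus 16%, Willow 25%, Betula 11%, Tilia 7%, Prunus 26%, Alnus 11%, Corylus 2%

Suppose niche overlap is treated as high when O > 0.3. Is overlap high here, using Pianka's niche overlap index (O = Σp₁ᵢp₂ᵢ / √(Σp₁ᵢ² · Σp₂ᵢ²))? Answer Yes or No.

Yes

Convert percentages to proportions (divide by 100).
Σ p₁ᵢp₂ᵢ = 0.0008 + 0.0160 + 0.0200 + 0.0198 + 0.0147 + 0.0364 + 0.0176 + 0.0018 = 0.1271
Σp_1ᵢ² = 0.04² + 0.10² + 0.08² + 0.18² + 0.21² + 0.14² + 0.16² + 0.09² = 0.0016 + 0.0100 + 0.0064 + 0.0324 + 0.0441 + 0.0196 + 0.0256 + 0.0081 = 0.1478
Σp_2ᵢ² = 0.02² + 0.16² + 0.25² + 0.11² + 0.07² + 0.26² + 0.11² + 0.02² = 0.0004 + 0.0256 + 0.0625 + 0.0121 + 0.0049 + 0.0676 + 0.0121 + 0.0004 = 0.1856
O = 0.1271 / √(0.1478 × 0.1856) = 0.1271 / 0.16563 = 0.7674
O = 0.7674 > 0.3 → Yes.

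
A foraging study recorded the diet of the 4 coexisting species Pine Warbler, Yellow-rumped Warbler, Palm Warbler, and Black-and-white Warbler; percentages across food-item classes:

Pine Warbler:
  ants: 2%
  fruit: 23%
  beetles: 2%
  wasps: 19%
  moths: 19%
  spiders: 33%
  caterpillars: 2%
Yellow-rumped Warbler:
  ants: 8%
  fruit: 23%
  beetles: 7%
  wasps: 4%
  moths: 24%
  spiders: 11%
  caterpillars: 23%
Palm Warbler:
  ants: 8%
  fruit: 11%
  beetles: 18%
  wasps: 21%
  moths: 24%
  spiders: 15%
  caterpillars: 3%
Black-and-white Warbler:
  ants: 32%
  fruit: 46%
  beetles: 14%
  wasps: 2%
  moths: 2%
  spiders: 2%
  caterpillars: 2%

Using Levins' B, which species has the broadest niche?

Palm Warbler

Convert percentages to proportions (divide by 100).
Σp_Pineᵢ² = 0.02² + 0.23² + 0.02² + 0.19² + 0.19² + 0.33² + 0.02² = 0.0004 + 0.0529 + 0.0004 + 0.0361 + 0.0361 + 0.1089 + 0.0004 = 0.2352
B_Pine = 1 / 0.2352 = 4.2517
Σp_Yellᵢ² = 0.08² + 0.23² + 0.07² + 0.04² + 0.24² + 0.11² + 0.23² = 0.0064 + 0.0529 + 0.0049 + 0.0016 + 0.0576 + 0.0121 + 0.0529 = 0.1884
B_Yell = 1 / 0.1884 = 5.3079
Σp_Palmᵢ² = 0.08² + 0.11² + 0.18² + 0.21² + 0.24² + 0.15² + 0.03² = 0.0064 + 0.0121 + 0.0324 + 0.0441 + 0.0576 + 0.0225 + 0.0009 = 0.1760
B_Palm = 1 / 0.1760 = 5.6818
Σp_Blacᵢ² = 0.32² + 0.46² + 0.14² + 0.02² + 0.02² + 0.02² + 0.02² = 0.1024 + 0.2116 + 0.0196 + 0.0004 + 0.0004 + 0.0004 + 0.0004 = 0.3352
B_Blac = 1 / 0.3352 = 2.9833
Highest B → broadest niche (most generalist): Palm Warbler (B = 5.68).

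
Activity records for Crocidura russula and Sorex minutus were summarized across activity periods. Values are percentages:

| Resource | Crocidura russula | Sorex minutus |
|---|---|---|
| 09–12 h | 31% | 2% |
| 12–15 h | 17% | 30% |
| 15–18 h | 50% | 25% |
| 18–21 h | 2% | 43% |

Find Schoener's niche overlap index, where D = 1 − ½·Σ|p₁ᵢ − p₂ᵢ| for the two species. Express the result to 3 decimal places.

Convert percentages to proportions (divide by 100).
Σ|p₁ᵢ − p₂ᵢ| = 0.29 + 0.13 + 0.25 + 0.41 = 1.08
D = 1 − ½ × 1.08 = 1 − 0.540 = 0.46000

0.460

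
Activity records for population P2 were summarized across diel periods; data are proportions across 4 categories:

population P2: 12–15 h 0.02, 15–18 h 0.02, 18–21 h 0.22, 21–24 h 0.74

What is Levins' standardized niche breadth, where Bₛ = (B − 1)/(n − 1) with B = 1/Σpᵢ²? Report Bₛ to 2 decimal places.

Σpᵢ² = 0.02² + 0.02² + 0.22² + 0.74² = 0.0004 + 0.0004 + 0.0484 + 0.5476 = 0.5968
B = 1 / 0.5968 = 1.6756
Bₛ = (B − 1)/(n − 1) = (1.6756 − 1)/(4 − 1) = 0.6756/3 = 0.2252

0.23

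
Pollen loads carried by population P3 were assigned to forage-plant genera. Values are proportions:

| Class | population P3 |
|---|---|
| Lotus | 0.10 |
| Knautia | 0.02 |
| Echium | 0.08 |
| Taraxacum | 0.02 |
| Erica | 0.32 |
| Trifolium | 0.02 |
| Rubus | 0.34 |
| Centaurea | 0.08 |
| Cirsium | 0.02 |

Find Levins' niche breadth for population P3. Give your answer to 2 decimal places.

Σpᵢ² = 0.10² + 0.02² + 0.08² + 0.02² + 0.32² + 0.02² + 0.34² + 0.08² + 0.02² = 0.0100 + 0.0004 + 0.0064 + 0.0004 + 0.1024 + 0.0004 + 0.1156 + 0.0064 + 0.0004 = 0.2424
B = 1 / 0.2424 = 4.1254

4.13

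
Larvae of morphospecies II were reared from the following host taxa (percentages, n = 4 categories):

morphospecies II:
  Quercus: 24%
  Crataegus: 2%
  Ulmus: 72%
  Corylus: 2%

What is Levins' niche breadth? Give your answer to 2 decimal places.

1.73

Convert percentages to proportions (divide by 100).
Σpᵢ² = 0.24² + 0.02² + 0.72² + 0.02² = 0.0576 + 0.0004 + 0.5184 + 0.0004 = 0.5768
B = 1 / 0.5768 = 1.7337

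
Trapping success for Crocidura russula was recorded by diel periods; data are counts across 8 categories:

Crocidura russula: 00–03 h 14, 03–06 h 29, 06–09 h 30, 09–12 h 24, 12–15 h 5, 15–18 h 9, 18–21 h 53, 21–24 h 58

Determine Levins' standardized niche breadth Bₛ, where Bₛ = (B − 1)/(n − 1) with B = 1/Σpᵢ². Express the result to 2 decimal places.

Proportions for Crocidura russula (n=222): 14/222=0.0631, 29/222=0.1306, 30/222=0.1351, 24/222=0.1081, 5/222=0.0225, 9/222=0.0405, 53/222=0.2387, 58/222=0.2613
Σpᵢ² = 0.0631² + 0.1306² + 0.1351² + 0.1081² + 0.0225² + 0.0405² + 0.2387² + 0.2613² = 0.003982 + 0.017056 + 0.018252 + 0.011686 + 0.000506 + 0.001640 + 0.056978 + 0.068278 = 0.178378
B = 1 / 0.178378 = 5.6061
Bₛ = (B − 1)/(n − 1) = (5.6061 − 1)/(8 − 1) = 4.6061/7 = 0.6580

0.66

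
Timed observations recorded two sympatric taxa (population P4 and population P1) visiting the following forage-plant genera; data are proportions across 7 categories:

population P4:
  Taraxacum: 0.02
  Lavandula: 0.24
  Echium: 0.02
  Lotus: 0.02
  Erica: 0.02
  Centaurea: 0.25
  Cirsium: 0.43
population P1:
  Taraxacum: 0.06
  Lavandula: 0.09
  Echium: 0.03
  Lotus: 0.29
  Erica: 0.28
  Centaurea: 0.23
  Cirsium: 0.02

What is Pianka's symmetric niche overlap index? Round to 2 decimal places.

0.38

Σ p₁ᵢp₂ᵢ = 0.0012 + 0.0216 + 0.0006 + 0.0058 + 0.0056 + 0.0575 + 0.0086 = 0.1009
Σp_1ᵢ² = 0.02² + 0.24² + 0.02² + 0.02² + 0.02² + 0.25² + 0.43² = 0.0004 + 0.0576 + 0.0004 + 0.0004 + 0.0004 + 0.0625 + 0.1849 = 0.3066
Σp_2ᵢ² = 0.06² + 0.09² + 0.03² + 0.29² + 0.28² + 0.23² + 0.02² = 0.0036 + 0.0081 + 0.0009 + 0.0841 + 0.0784 + 0.0529 + 0.0004 = 0.2284
O = 0.1009 / √(0.3066 × 0.2284) = 0.1009 / 0.26463 = 0.3813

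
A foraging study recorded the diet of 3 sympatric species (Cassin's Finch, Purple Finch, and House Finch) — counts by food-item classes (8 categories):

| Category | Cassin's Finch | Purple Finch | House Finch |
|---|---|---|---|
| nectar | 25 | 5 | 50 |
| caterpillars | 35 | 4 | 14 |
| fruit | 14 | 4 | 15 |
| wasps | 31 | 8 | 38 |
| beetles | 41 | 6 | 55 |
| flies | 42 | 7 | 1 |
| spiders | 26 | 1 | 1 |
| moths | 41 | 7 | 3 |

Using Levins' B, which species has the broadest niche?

Proportions for Cassin's Finch (n=255): 25/255=0.0980, 35/255=0.1373, 14/255=0.0549, 31/255=0.1216, 41/255=0.1608, 42/255=0.1647, 26/255=0.1020, 41/255=0.1608
Proportions for Purple Finch (n=42): 5/42=0.1190, 4/42=0.0952, 4/42=0.0952, 8/42=0.1905, 6/42=0.1429, 7/42=0.1667, 1/42=0.0238, 7/42=0.1667
Proportions for House Finch (n=177): 50/177=0.2825, 14/177=0.0791, 15/177=0.0847, 38/177=0.2147, 55/177=0.3107, 1/177=0.0056, 1/177=0.0056, 3/177=0.0169
Σp_Cassᵢ² = 0.0980² + 0.1373² + 0.0549² + 0.1216² + 0.1608² + 0.1647² + 0.1020² + 0.1608² = 0.009604 + 0.018851 + 0.003014 + 0.014787 + 0.025857 + 0.027126 + 0.010404 + 0.025857 = 0.135500
B_Cass = 1 / 0.135500 = 7.3801
Σp_Purpᵢ² = 0.1190² + 0.0952² + 0.0952² + 0.1905² + 0.1429² + 0.1667² + 0.0238² + 0.1667² = 0.014161 + 0.009063 + 0.009063 + 0.036290 + 0.020420 + 0.027789 + 0.000566 + 0.027789 = 0.145141
B_Purp = 1 / 0.145141 = 6.8899
Σp_Housᵢ² = 0.2825² + 0.0791² + 0.0847² + 0.2147² + 0.3107² + 0.0056² + 0.0056² + 0.0169² = 0.079806 + 0.006257 + 0.007174 + 0.046096 + 0.096534 + 0.000031 + 0.000031 + 0.000286 = 0.236215
B_Hous = 1 / 0.236215 = 4.2334
Highest B → broadest niche (most generalist): Cassin's Finch (B = 7.38).

Cassin's Finch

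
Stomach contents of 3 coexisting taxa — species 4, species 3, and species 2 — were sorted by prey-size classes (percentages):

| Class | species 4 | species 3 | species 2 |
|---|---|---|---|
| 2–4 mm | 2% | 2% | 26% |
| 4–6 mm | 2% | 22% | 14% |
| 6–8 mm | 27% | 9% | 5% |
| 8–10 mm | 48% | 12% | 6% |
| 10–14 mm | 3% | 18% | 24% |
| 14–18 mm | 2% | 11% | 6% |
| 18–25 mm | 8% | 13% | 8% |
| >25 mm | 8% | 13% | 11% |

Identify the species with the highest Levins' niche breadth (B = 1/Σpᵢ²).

species 3

Convert percentages to proportions (divide by 100).
Σp_4ᵢ² = 0.02² + 0.02² + 0.27² + 0.48² + 0.03² + 0.02² + 0.08² + 0.08² = 0.0004 + 0.0004 + 0.0729 + 0.2304 + 0.0009 + 0.0004 + 0.0064 + 0.0064 = 0.3182
B_4 = 1 / 0.3182 = 3.1427
Σp_3ᵢ² = 0.02² + 0.22² + 0.09² + 0.12² + 0.18² + 0.11² + 0.13² + 0.13² = 0.0004 + 0.0484 + 0.0081 + 0.0144 + 0.0324 + 0.0121 + 0.0169 + 0.0169 = 0.1496
B_3 = 1 / 0.1496 = 6.6845
Σp_2ᵢ² = 0.26² + 0.14² + 0.05² + 0.06² + 0.24² + 0.06² + 0.08² + 0.11² = 0.0676 + 0.0196 + 0.0025 + 0.0036 + 0.0576 + 0.0036 + 0.0064 + 0.0121 = 0.1730
B_2 = 1 / 0.1730 = 5.7803
Highest B → broadest niche (most generalist): species 3 (B = 6.68).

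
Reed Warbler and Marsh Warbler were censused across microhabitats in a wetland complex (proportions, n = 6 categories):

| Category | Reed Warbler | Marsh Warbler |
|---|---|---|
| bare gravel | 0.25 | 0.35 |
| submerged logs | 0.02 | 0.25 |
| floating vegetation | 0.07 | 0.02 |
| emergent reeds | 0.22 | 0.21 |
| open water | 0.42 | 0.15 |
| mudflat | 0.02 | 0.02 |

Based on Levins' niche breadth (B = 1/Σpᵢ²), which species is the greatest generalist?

Σp_Reedᵢ² = 0.25² + 0.02² + 0.07² + 0.22² + 0.42² + 0.02² = 0.0625 + 0.0004 + 0.0049 + 0.0484 + 0.1764 + 0.0004 = 0.2930
B_Reed = 1 / 0.2930 = 3.4130
Σp_Marsᵢ² = 0.35² + 0.25² + 0.02² + 0.21² + 0.15² + 0.02² = 0.1225 + 0.0625 + 0.0004 + 0.0441 + 0.0225 + 0.0004 = 0.2524
B_Mars = 1 / 0.2524 = 3.9620
Highest B → broadest niche (most generalist): Marsh Warbler (B = 3.96).

Marsh Warbler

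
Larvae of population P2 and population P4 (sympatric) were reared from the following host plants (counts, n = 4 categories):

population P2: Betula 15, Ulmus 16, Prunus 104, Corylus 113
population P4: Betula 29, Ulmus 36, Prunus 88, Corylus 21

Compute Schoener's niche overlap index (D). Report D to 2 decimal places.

Proportions for population P2 (n=248): 15/248=0.0605, 16/248=0.0645, 104/248=0.4194, 113/248=0.4556
Proportions for population P4 (n=174): 29/174=0.1667, 36/174=0.2069, 88/174=0.5057, 21/174=0.1207
Σ|p₁ᵢ − p₂ᵢ| = 0.1062 + 0.1424 + 0.0863 + 0.3349 = 0.6698
D = 1 − ½ × 0.6698 = 1 − 0.33490 = 0.66510

0.67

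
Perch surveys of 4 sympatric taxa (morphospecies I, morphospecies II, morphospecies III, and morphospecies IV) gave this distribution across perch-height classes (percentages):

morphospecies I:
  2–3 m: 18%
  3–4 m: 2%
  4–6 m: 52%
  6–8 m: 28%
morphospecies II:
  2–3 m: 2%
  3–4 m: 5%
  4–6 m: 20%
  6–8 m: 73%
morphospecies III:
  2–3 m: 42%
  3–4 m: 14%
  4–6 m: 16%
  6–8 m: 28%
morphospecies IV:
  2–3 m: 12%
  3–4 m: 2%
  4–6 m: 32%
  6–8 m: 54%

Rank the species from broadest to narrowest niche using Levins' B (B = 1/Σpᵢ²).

morphospecies III > morphospecies I > morphospecies IV > morphospecies II

Convert percentages to proportions (divide by 100).
Σp_Iᵢ² = 0.18² + 0.02² + 0.52² + 0.28² = 0.0324 + 0.0004 + 0.2704 + 0.0784 = 0.3816
B_I = 1 / 0.3816 = 2.6205
Σp_IIᵢ² = 0.02² + 0.05² + 0.20² + 0.73² = 0.0004 + 0.0025 + 0.0400 + 0.5329 = 0.5758
B_II = 1 / 0.5758 = 1.7367
Σp_IIIᵢ² = 0.42² + 0.14² + 0.16² + 0.28² = 0.1764 + 0.0196 + 0.0256 + 0.0784 = 0.3000
B_III = 1 / 0.3000 = 3.3333
Σp_IVᵢ² = 0.12² + 0.02² + 0.32² + 0.54² = 0.0144 + 0.0004 + 0.1024 + 0.2916 = 0.4088
B_IV = 1 / 0.4088 = 2.4462
Ranking by B (broadest → narrowest): morphospecies III (3.33) > morphospecies I (2.62) > morphospecies IV (2.45) > morphospecies II (1.74)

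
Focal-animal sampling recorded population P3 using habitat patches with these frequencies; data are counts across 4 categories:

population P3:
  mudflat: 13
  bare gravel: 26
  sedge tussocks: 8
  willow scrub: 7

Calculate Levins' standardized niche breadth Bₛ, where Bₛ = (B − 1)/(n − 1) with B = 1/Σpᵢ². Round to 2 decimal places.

Proportions for population P3 (n=54): 13/54=0.2407, 26/54=0.4815, 8/54=0.1481, 7/54=0.1296
Σpᵢ² = 0.2407² + 0.4815² + 0.1481² + 0.1296² = 0.057936 + 0.231842 + 0.021934 + 0.016796 = 0.328508
B = 1 / 0.328508 = 3.0441
Bₛ = (B − 1)/(n − 1) = (3.0441 − 1)/(4 − 1) = 2.0441/3 = 0.6814

0.68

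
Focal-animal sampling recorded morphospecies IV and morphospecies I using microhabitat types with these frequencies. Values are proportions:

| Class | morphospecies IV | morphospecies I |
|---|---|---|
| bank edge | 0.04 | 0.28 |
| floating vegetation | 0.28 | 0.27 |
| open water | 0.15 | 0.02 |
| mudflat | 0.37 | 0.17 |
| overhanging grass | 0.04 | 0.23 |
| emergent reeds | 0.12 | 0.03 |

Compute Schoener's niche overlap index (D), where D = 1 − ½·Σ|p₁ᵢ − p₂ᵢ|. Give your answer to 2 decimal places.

0.57

Σ|p₁ᵢ − p₂ᵢ| = 0.24 + 0.01 + 0.13 + 0.20 + 0.19 + 0.09 = 0.86
D = 1 − ½ × 0.86 = 1 − 0.430 = 0.5700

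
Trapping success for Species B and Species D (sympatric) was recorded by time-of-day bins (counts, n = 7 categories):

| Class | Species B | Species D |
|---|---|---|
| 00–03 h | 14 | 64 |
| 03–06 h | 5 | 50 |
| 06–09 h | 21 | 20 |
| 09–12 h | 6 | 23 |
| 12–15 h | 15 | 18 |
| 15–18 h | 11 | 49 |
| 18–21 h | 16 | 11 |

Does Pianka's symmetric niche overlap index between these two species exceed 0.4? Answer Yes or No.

Yes

Proportions for Species B (n=88): 14/88=0.1591, 5/88=0.0568, 21/88=0.2386, 6/88=0.0682, 15/88=0.1705, 11/88=0.1250, 16/88=0.1818
Proportions for Species D (n=235): 64/235=0.2723, 50/235=0.2128, 20/235=0.0851, 23/235=0.0979, 18/235=0.0766, 49/235=0.2085, 11/235=0.0468
Σ p₁ᵢp₂ᵢ = 0.043323 + 0.012087 + 0.020305 + 0.006677 + 0.013060 + 0.026063 + 0.008508 = 0.130023
Σp_1ᵢ² = 0.1591² + 0.0568² + 0.2386² + 0.0682² + 0.1705² + 0.1250² + 0.1818² = 0.025313 + 0.003226 + 0.056930 + 0.004651 + 0.029070 + 0.015625 + 0.033051 = 0.167866
Σp_2ᵢ² = 0.2723² + 0.2128² + 0.0851² + 0.0979² + 0.0766² + 0.2085² + 0.0468² = 0.074147 + 0.045284 + 0.007242 + 0.009584 + 0.005868 + 0.043472 + 0.002190 = 0.187787
O = 0.130023 / √(0.167866 × 0.187787) = 0.130023 / 0.1775473 = 0.7323
O = 0.7323 > 0.4 → Yes.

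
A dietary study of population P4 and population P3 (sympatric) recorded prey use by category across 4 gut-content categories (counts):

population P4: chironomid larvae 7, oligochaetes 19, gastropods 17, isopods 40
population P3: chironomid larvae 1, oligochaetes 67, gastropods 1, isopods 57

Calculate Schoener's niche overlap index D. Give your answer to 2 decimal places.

Proportions for population P4 (n=83): 7/83=0.0843, 19/83=0.2289, 17/83=0.2048, 40/83=0.4819
Proportions for population P3 (n=126): 1/126=0.0079, 67/126=0.5317, 1/126=0.0079, 57/126=0.4524
Σ|p₁ᵢ − p₂ᵢ| = 0.0764 + 0.3028 + 0.1969 + 0.0295 = 0.6056
D = 1 − ½ × 0.6056 = 1 − 0.30280 = 0.69720

0.70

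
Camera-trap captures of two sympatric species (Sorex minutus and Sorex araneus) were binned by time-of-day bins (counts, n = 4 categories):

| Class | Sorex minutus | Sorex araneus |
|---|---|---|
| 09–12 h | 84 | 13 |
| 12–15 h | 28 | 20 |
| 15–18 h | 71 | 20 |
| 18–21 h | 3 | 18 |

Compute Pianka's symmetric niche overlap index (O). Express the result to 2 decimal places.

0.77

Proportions for Sorex minutus (n=186): 84/186=0.4516, 28/186=0.1505, 71/186=0.3817, 3/186=0.0161
Proportions for Sorex araneus (n=71): 13/71=0.1831, 20/71=0.2817, 20/71=0.2817, 18/71=0.2535
Σ p₁ᵢp₂ᵢ = 0.082688 + 0.042396 + 0.107525 + 0.004081 = 0.236690
Σp_1ᵢ² = 0.4516² + 0.1505² + 0.3817² + 0.0161² = 0.203943 + 0.022650 + 0.145695 + 0.000259 = 0.372547
Σp_2ᵢ² = 0.1831² + 0.2817² + 0.2817² + 0.2535² = 0.033526 + 0.079355 + 0.079355 + 0.064262 = 0.256498
O = 0.236690 / √(0.372547 × 0.256498) = 0.236690 / 0.3091239 = 0.7657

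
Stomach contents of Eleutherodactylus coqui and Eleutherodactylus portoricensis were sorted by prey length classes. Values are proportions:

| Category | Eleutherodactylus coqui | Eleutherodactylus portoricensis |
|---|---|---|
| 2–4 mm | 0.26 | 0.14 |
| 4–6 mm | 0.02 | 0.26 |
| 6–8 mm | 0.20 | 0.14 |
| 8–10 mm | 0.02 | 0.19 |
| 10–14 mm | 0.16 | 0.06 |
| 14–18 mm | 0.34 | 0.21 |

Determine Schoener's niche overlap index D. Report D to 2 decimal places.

Σ|p₁ᵢ − p₂ᵢ| = 0.12 + 0.24 + 0.06 + 0.17 + 0.10 + 0.13 = 0.82
D = 1 − ½ × 0.82 = 1 − 0.410 = 0.5900

0.59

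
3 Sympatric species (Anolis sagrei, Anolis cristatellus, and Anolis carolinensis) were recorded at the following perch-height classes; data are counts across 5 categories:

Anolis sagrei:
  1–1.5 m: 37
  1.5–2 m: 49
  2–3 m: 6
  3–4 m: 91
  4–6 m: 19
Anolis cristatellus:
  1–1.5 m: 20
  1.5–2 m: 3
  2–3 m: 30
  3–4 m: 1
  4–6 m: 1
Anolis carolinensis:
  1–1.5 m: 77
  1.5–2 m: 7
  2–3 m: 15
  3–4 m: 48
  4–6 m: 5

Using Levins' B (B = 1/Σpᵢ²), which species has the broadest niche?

Proportions for Anolis sagrei (n=202): 37/202=0.1832, 49/202=0.2426, 6/202=0.0297, 91/202=0.4505, 19/202=0.0941
Proportions for Anolis cristatellus (n=55): 20/55=0.3636, 3/55=0.0545, 30/55=0.5455, 1/55=0.0182, 1/55=0.0182
Proportions for Anolis carolinensis (n=152): 77/152=0.5066, 7/152=0.0461, 15/152=0.0987, 48/152=0.3158, 5/152=0.0329
Σp_sagrᵢ² = 0.1832² + 0.2426² + 0.0297² + 0.4505² + 0.0941² = 0.033562 + 0.058855 + 0.000882 + 0.202950 + 0.008855 = 0.305104
B_sagr = 1 / 0.305104 = 3.2776
Σp_crisᵢ² = 0.3636² + 0.0545² + 0.5455² + 0.0182² + 0.0182² = 0.132205 + 0.002970 + 0.297570 + 0.000331 + 0.000331 = 0.433407
B_cris = 1 / 0.433407 = 2.3073
Σp_caroᵢ² = 0.5066² + 0.0461² + 0.0987² + 0.3158² + 0.0329² = 0.256644 + 0.002125 + 0.009742 + 0.099730 + 0.001082 = 0.369323
B_caro = 1 / 0.369323 = 2.7077
Highest B → broadest niche (most generalist): Anolis sagrei (B = 3.28).

Anolis sagrei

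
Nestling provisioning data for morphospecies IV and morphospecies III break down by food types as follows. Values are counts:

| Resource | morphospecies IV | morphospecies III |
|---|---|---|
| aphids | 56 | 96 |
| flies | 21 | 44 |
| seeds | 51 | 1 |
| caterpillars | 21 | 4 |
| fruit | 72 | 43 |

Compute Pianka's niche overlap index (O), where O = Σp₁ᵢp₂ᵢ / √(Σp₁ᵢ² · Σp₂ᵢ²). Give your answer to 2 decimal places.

0.77

Proportions for morphospecies IV (n=221): 56/221=0.2534, 21/221=0.0950, 51/221=0.2308, 21/221=0.0950, 72/221=0.3258
Proportions for morphospecies III (n=188): 96/188=0.5106, 44/188=0.2340, 1/188=0.0053, 4/188=0.0213, 43/188=0.2287
Σ p₁ᵢp₂ᵢ = 0.129386 + 0.022230 + 0.001223 + 0.002024 + 0.074510 = 0.229373
Σp_1ᵢ² = 0.2534² + 0.0950² + 0.2308² + 0.0950² + 0.3258² = 0.064212 + 0.009025 + 0.053269 + 0.009025 + 0.106146 = 0.241677
Σp_2ᵢ² = 0.5106² + 0.2340² + 0.0053² + 0.0213² + 0.2287² = 0.260712 + 0.054756 + 0.000028 + 0.000454 + 0.052304 = 0.368254
O = 0.229373 / √(0.241677 × 0.368254) = 0.229373 / 0.2983262 = 0.7689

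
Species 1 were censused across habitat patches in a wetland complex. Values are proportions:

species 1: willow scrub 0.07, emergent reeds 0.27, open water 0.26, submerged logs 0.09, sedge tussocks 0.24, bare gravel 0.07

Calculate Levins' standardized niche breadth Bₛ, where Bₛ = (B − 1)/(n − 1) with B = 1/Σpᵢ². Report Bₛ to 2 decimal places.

0.73

Σpᵢ² = 0.07² + 0.27² + 0.26² + 0.09² + 0.24² + 0.07² = 0.0049 + 0.0729 + 0.0676 + 0.0081 + 0.0576 + 0.0049 = 0.2160
B = 1 / 0.2160 = 4.6296
Bₛ = (B − 1)/(n − 1) = (4.6296 − 1)/(6 − 1) = 3.6296/5 = 0.7259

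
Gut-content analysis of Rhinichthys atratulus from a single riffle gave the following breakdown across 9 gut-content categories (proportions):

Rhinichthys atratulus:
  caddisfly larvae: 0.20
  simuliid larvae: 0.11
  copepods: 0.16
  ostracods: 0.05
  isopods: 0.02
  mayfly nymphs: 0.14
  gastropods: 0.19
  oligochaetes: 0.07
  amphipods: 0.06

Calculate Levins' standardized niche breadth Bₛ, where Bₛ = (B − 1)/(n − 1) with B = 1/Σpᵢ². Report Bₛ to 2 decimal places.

0.74

Σpᵢ² = 0.20² + 0.11² + 0.16² + 0.05² + 0.02² + 0.14² + 0.19² + 0.07² + 0.06² = 0.0400 + 0.0121 + 0.0256 + 0.0025 + 0.0004 + 0.0196 + 0.0361 + 0.0049 + 0.0036 = 0.1448
B = 1 / 0.1448 = 6.9061
Bₛ = (B − 1)/(n − 1) = (6.9061 − 1)/(9 − 1) = 5.9061/8 = 0.7383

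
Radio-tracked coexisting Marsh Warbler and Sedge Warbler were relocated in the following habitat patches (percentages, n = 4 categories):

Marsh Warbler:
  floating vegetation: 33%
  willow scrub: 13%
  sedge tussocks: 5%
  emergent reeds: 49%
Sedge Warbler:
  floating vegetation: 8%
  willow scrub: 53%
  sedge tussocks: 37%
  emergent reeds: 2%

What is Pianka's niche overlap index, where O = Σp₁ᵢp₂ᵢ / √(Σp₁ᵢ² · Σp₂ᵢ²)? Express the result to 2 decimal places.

Convert percentages to proportions (divide by 100).
Σ p₁ᵢp₂ᵢ = 0.0264 + 0.0689 + 0.0185 + 0.0098 = 0.1236
Σp_1ᵢ² = 0.33² + 0.13² + 0.05² + 0.49² = 0.1089 + 0.0169 + 0.0025 + 0.2401 = 0.3684
Σp_2ᵢ² = 0.08² + 0.53² + 0.37² + 0.02² = 0.0064 + 0.2809 + 0.1369 + 0.0004 = 0.4246
O = 0.1236 / √(0.3684 × 0.4246) = 0.1236 / 0.39550 = 0.3125

0.31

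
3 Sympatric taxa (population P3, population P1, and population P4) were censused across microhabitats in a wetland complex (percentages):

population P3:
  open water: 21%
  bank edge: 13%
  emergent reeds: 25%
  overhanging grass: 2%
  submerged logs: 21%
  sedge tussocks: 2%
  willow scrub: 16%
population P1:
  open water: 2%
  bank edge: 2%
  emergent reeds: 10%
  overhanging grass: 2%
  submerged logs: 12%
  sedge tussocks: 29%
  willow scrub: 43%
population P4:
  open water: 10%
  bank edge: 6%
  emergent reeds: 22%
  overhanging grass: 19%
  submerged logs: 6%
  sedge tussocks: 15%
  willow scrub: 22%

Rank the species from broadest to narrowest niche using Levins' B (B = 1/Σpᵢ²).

population P4 > population P3 > population P1

Convert percentages to proportions (divide by 100).
Σp_P3ᵢ² = 0.21² + 0.13² + 0.25² + 0.02² + 0.21² + 0.02² + 0.16² = 0.0441 + 0.0169 + 0.0625 + 0.0004 + 0.0441 + 0.0004 + 0.0256 = 0.1940
B_P3 = 1 / 0.1940 = 5.1546
Σp_P1ᵢ² = 0.02² + 0.02² + 0.10² + 0.02² + 0.12² + 0.29² + 0.43² = 0.0004 + 0.0004 + 0.0100 + 0.0004 + 0.0144 + 0.0841 + 0.1849 = 0.2946
B_P1 = 1 / 0.2946 = 3.3944
Σp_P4ᵢ² = 0.10² + 0.06² + 0.22² + 0.19² + 0.06² + 0.15² + 0.22² = 0.0100 + 0.0036 + 0.0484 + 0.0361 + 0.0036 + 0.0225 + 0.0484 = 0.1726
B_P4 = 1 / 0.1726 = 5.7937
Ranking by B (broadest → narrowest): population P4 (5.79) > population P3 (5.15) > population P1 (3.39)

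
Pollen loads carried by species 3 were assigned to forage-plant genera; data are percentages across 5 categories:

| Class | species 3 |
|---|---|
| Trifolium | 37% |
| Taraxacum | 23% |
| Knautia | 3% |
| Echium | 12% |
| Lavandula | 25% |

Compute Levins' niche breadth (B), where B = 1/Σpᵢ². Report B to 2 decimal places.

Convert percentages to proportions (divide by 100).
Σpᵢ² = 0.37² + 0.23² + 0.03² + 0.12² + 0.25² = 0.1369 + 0.0529 + 0.0009 + 0.0144 + 0.0625 = 0.2676
B = 1 / 0.2676 = 3.7369

3.74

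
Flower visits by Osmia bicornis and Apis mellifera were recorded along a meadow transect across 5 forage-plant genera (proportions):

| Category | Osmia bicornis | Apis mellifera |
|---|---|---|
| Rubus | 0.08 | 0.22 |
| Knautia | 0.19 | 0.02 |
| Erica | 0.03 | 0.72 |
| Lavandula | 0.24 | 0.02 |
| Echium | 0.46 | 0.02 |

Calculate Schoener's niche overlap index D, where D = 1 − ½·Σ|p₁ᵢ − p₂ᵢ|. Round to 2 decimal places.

0.17

Σ|p₁ᵢ − p₂ᵢ| = 0.14 + 0.17 + 0.69 + 0.22 + 0.44 = 1.66
D = 1 − ½ × 1.66 = 1 − 0.830 = 0.1700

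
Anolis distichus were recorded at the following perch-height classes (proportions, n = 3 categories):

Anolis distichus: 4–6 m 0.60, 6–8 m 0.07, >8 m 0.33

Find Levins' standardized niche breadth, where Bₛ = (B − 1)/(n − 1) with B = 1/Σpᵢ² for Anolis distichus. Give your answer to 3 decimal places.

Σpᵢ² = 0.60² + 0.07² + 0.33² = 0.3600 + 0.0049 + 0.1089 = 0.4738
B = 1 / 0.4738 = 2.11060
Bₛ = (B − 1)/(n − 1) = (2.11060 − 1)/(3 − 1) = 1.11060/2 = 0.55530

0.555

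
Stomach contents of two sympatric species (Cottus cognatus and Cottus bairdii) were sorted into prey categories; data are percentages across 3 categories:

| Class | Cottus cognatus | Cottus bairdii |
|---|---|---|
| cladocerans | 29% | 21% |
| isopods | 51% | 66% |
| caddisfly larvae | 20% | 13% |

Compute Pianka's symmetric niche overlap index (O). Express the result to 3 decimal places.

Convert percentages to proportions (divide by 100).
Σ p₁ᵢp₂ᵢ = 0.0609 + 0.3366 + 0.0260 = 0.4235
Σp_1ᵢ² = 0.29² + 0.51² + 0.20² = 0.0841 + 0.2601 + 0.0400 = 0.3842
Σp_2ᵢ² = 0.21² + 0.66² + 0.13² = 0.0441 + 0.4356 + 0.0169 = 0.4966
O = 0.4235 / √(0.3842 × 0.4966) = 0.4235 / 0.436799 = 0.96955

0.970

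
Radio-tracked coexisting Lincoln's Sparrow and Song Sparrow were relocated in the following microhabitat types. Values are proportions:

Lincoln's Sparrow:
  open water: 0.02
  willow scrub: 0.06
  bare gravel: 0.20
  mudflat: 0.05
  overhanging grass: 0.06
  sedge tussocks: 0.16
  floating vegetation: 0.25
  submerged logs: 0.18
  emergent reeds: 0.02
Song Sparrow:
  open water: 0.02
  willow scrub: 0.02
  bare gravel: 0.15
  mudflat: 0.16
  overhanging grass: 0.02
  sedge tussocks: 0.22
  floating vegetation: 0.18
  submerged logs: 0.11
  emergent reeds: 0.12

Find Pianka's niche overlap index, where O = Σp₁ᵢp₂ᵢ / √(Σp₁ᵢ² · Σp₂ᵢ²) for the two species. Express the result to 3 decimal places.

0.875

Σ p₁ᵢp₂ᵢ = 0.0004 + 0.0012 + 0.0300 + 0.0080 + 0.0012 + 0.0352 + 0.0450 + 0.0198 + 0.0024 = 0.1432
Σp_1ᵢ² = 0.02² + 0.06² + 0.20² + 0.05² + 0.06² + 0.16² + 0.25² + 0.18² + 0.02² = 0.0004 + 0.0036 + 0.0400 + 0.0025 + 0.0036 + 0.0256 + 0.0625 + 0.0324 + 0.0004 = 0.1710
Σp_2ᵢ² = 0.02² + 0.02² + 0.15² + 0.16² + 0.02² + 0.22² + 0.18² + 0.11² + 0.12² = 0.0004 + 0.0004 + 0.0225 + 0.0256 + 0.0004 + 0.0484 + 0.0324 + 0.0121 + 0.0144 = 0.1566
O = 0.1432 / √(0.1710 × 0.1566) = 0.1432 / 0.163642 = 0.87508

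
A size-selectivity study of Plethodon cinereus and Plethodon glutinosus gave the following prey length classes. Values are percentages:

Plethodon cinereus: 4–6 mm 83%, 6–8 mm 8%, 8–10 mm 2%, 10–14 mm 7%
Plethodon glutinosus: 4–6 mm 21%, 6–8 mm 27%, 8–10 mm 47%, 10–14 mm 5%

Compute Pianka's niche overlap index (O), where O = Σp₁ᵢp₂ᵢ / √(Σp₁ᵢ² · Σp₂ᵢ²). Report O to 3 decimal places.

0.428

Convert percentages to proportions (divide by 100).
Σ p₁ᵢp₂ᵢ = 0.1743 + 0.0216 + 0.0094 + 0.0035 = 0.2088
Σp_1ᵢ² = 0.83² + 0.08² + 0.02² + 0.07² = 0.6889 + 0.0064 + 0.0004 + 0.0049 = 0.7006
Σp_2ᵢ² = 0.21² + 0.27² + 0.47² + 0.05² = 0.0441 + 0.0729 + 0.2209 + 0.0025 = 0.3404
O = 0.2088 / √(0.7006 × 0.3404) = 0.2088 / 0.488348 = 0.42756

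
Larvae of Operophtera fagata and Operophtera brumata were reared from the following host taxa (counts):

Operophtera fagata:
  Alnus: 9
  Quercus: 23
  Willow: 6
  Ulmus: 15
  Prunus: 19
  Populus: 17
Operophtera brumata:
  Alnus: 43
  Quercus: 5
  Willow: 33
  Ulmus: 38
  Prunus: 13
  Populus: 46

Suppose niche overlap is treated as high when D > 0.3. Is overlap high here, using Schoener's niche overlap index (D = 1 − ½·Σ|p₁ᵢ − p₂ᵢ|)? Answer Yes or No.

Proportions for Operophtera fagata (n=89): 9/89=0.1011, 23/89=0.2584, 6/89=0.0674, 15/89=0.1685, 19/89=0.2135, 17/89=0.1910
Proportions for Operophtera brumata (n=178): 43/178=0.2416, 5/178=0.0281, 33/178=0.1854, 38/178=0.2135, 13/178=0.0730, 46/178=0.2584
Σ|p₁ᵢ − p₂ᵢ| = 0.1405 + 0.2303 + 0.1180 + 0.0450 + 0.1405 + 0.0674 = 0.7417
D = 1 − ½ × 0.7417 = 1 − 0.37085 = 0.62915
D = 0.62915 > 0.3 → Yes.

Yes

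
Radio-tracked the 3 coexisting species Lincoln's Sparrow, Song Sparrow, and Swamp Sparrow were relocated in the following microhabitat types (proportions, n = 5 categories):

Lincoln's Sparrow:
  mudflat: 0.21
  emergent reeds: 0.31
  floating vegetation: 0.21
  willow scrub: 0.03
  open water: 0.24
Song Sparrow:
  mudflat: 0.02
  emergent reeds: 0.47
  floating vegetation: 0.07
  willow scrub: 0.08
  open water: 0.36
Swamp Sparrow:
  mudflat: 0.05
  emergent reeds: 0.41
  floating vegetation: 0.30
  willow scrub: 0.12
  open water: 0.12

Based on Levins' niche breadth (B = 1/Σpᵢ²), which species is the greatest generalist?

Σp_Lincᵢ² = 0.21² + 0.31² + 0.21² + 0.03² + 0.24² = 0.0441 + 0.0961 + 0.0441 + 0.0009 + 0.0576 = 0.2428
B_Linc = 1 / 0.2428 = 4.1186
Σp_Songᵢ² = 0.02² + 0.47² + 0.07² + 0.08² + 0.36² = 0.0004 + 0.2209 + 0.0049 + 0.0064 + 0.1296 = 0.3622
B_Song = 1 / 0.3622 = 2.7609
Σp_Swamᵢ² = 0.05² + 0.41² + 0.30² + 0.12² + 0.12² = 0.0025 + 0.1681 + 0.0900 + 0.0144 + 0.0144 = 0.2894
B_Swam = 1 / 0.2894 = 3.4554
Highest B → broadest niche (most generalist): Lincoln's Sparrow (B = 4.12).

Lincoln's Sparrow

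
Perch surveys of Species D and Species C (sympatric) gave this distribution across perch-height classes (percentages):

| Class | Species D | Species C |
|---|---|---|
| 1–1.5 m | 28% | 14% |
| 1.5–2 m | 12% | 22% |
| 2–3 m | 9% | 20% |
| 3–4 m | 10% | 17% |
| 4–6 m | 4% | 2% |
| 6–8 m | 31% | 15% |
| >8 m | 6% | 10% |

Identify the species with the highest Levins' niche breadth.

Species C

Convert percentages to proportions (divide by 100).
Σp_Dᵢ² = 0.28² + 0.12² + 0.09² + 0.10² + 0.04² + 0.31² + 0.06² = 0.0784 + 0.0144 + 0.0081 + 0.0100 + 0.0016 + 0.0961 + 0.0036 = 0.2122
B_D = 1 / 0.2122 = 4.7125
Σp_Cᵢ² = 0.14² + 0.22² + 0.20² + 0.17² + 0.02² + 0.15² + 0.10² = 0.0196 + 0.0484 + 0.0400 + 0.0289 + 0.0004 + 0.0225 + 0.0100 = 0.1698
B_C = 1 / 0.1698 = 5.8893
Highest B → broadest niche (most generalist): Species C (B = 5.89).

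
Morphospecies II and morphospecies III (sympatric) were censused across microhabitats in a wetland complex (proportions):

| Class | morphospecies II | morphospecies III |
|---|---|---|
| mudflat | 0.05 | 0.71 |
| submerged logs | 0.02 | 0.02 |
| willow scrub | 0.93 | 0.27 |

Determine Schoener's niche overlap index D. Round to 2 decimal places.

0.34

Σ|p₁ᵢ − p₂ᵢ| = 0.66 + 0.00 + 0.66 = 1.32
D = 1 − ½ × 1.32 = 1 − 0.660 = 0.3400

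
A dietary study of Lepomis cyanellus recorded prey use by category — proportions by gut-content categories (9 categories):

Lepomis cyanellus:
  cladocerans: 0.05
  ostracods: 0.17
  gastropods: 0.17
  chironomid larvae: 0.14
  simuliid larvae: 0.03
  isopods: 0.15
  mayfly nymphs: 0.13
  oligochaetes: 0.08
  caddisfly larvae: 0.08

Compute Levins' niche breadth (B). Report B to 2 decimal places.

7.52

Σpᵢ² = 0.05² + 0.17² + 0.17² + 0.14² + 0.03² + 0.15² + 0.13² + 0.08² + 0.08² = 0.0025 + 0.0289 + 0.0289 + 0.0196 + 0.0009 + 0.0225 + 0.0169 + 0.0064 + 0.0064 = 0.1330
B = 1 / 0.1330 = 7.5188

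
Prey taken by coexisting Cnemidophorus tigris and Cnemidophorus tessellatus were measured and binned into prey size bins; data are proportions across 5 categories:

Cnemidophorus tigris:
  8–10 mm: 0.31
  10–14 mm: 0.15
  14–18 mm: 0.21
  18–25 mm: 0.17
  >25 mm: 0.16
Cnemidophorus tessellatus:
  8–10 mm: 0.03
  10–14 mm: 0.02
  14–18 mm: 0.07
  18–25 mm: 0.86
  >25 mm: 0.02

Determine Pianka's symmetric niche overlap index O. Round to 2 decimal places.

Σ p₁ᵢp₂ᵢ = 0.0093 + 0.0030 + 0.0147 + 0.1462 + 0.0032 = 0.1764
Σp_1ᵢ² = 0.31² + 0.15² + 0.21² + 0.17² + 0.16² = 0.0961 + 0.0225 + 0.0441 + 0.0289 + 0.0256 = 0.2172
Σp_2ᵢ² = 0.03² + 0.02² + 0.07² + 0.86² + 0.02² = 0.0009 + 0.0004 + 0.0049 + 0.7396 + 0.0004 = 0.7462
O = 0.1764 / √(0.2172 × 0.7462) = 0.1764 / 0.40258 = 0.4382

0.44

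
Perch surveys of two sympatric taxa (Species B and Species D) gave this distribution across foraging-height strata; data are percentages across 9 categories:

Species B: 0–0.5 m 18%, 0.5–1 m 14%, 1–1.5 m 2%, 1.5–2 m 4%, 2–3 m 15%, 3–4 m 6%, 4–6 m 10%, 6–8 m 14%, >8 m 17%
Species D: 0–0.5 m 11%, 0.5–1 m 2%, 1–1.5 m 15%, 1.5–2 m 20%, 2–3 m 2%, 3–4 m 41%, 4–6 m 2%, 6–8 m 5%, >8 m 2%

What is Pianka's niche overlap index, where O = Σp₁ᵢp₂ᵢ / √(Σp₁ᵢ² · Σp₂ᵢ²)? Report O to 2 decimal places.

0.40

Convert percentages to proportions (divide by 100).
Σ p₁ᵢp₂ᵢ = 0.0198 + 0.0028 + 0.0030 + 0.0080 + 0.0030 + 0.0246 + 0.0020 + 0.0070 + 0.0034 = 0.0736
Σp_1ᵢ² = 0.18² + 0.14² + 0.02² + 0.04² + 0.15² + 0.06² + 0.10² + 0.14² + 0.17² = 0.0324 + 0.0196 + 0.0004 + 0.0016 + 0.0225 + 0.0036 + 0.0100 + 0.0196 + 0.0289 = 0.1386
Σp_2ᵢ² = 0.11² + 0.02² + 0.15² + 0.20² + 0.02² + 0.41² + 0.02² + 0.05² + 0.02² = 0.0121 + 0.0004 + 0.0225 + 0.0400 + 0.0004 + 0.1681 + 0.0004 + 0.0025 + 0.0004 = 0.2468
O = 0.0736 / √(0.1386 × 0.2468) = 0.0736 / 0.18495 = 0.3979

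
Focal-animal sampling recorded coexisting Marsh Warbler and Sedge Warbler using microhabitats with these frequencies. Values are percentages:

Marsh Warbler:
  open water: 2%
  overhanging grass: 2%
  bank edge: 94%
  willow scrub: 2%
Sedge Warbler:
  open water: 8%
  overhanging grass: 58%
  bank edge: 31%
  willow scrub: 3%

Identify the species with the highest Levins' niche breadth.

Sedge Warbler

Convert percentages to proportions (divide by 100).
Σp_Marsᵢ² = 0.02² + 0.02² + 0.94² + 0.02² = 0.0004 + 0.0004 + 0.8836 + 0.0004 = 0.8848
B_Mars = 1 / 0.8848 = 1.1302
Σp_Sedgᵢ² = 0.08² + 0.58² + 0.31² + 0.03² = 0.0064 + 0.3364 + 0.0961 + 0.0009 = 0.4398
B_Sedg = 1 / 0.4398 = 2.2738
Highest B → broadest niche (most generalist): Sedge Warbler (B = 2.27).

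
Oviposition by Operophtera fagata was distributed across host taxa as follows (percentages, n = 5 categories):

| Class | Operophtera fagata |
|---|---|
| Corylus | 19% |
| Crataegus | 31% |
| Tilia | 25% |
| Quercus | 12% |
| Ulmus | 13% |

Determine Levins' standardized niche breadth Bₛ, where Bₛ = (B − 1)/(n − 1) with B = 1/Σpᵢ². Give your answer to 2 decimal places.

0.86

Convert percentages to proportions (divide by 100).
Σpᵢ² = 0.19² + 0.31² + 0.25² + 0.12² + 0.13² = 0.0361 + 0.0961 + 0.0625 + 0.0144 + 0.0169 = 0.2260
B = 1 / 0.2260 = 4.4248
Bₛ = (B − 1)/(n − 1) = (4.4248 − 1)/(5 − 1) = 3.4248/4 = 0.8562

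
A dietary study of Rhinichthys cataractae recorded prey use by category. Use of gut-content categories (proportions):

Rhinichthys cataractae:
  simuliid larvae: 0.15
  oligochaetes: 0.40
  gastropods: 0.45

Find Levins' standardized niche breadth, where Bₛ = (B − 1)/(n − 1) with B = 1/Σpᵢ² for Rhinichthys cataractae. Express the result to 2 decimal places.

Σpᵢ² = 0.15² + 0.40² + 0.45² = 0.0225 + 0.1600 + 0.2025 = 0.3850
B = 1 / 0.3850 = 2.5974
Bₛ = (B − 1)/(n − 1) = (2.5974 − 1)/(3 − 1) = 1.5974/2 = 0.7987

0.80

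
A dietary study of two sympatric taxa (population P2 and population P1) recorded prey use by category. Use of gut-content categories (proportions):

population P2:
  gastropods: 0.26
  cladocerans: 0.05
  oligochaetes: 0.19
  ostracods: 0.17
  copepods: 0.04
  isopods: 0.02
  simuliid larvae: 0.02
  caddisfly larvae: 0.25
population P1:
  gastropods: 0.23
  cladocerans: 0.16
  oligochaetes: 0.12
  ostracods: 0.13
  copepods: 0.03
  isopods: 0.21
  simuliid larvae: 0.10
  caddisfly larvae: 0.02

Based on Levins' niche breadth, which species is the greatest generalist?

Σp_P2ᵢ² = 0.26² + 0.05² + 0.19² + 0.17² + 0.04² + 0.02² + 0.02² + 0.25² = 0.0676 + 0.0025 + 0.0361 + 0.0289 + 0.0016 + 0.0004 + 0.0004 + 0.0625 = 0.2000
B_P2 = 1 / 0.2000 = 5.0000
Σp_P1ᵢ² = 0.23² + 0.16² + 0.12² + 0.13² + 0.03² + 0.21² + 0.10² + 0.02² = 0.0529 + 0.0256 + 0.0144 + 0.0169 + 0.0009 + 0.0441 + 0.0100 + 0.0004 = 0.1652
B_P1 = 1 / 0.1652 = 6.0533
Highest B → broadest niche (most generalist): population P1 (B = 6.05).

population P1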